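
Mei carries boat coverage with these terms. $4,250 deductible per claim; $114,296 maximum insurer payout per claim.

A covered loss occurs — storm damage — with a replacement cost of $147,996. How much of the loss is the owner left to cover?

$33,700

After the deductible, $147,996 − $4,250 = $143,746 remains.
Since $143,746 > $114,296, the payout is capped at $114,296.
The owner bears the rest of the original loss: $147,996 − $114,296 = $33,700.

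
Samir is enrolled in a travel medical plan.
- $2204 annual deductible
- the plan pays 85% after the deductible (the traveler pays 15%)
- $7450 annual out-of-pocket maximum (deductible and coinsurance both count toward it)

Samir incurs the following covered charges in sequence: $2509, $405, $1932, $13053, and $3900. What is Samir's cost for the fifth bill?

Claim 1 — $2509: $2204 to deductible, leaving $305; traveler's 15% is $45.75. Traveler pays $2249.75; OOP now $2249.75.
Claim 2 — $405: 15% coinsurance on $405 = $60.75. Cost to traveler: $60.75. OOP to date $2310.50.
Claim 3 — $1932: 15% coinsurance on $1932 = $289.80. Traveler owes $289.80 (running OOP $2600.30).
Claim 4 — $13053: deductible met; 15% of $13053 = $1957.95. Cost to traveler: $1957.95. OOP to date $4558.25.
Claim 5 — $3900: deductible met; 15% of $3900 = $585. Cost to traveler: $585. OOP to date $5143.25.

$585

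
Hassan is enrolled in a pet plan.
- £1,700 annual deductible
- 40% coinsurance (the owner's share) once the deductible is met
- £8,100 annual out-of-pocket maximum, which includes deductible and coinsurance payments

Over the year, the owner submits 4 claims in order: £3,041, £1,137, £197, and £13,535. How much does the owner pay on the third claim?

£78.80

Claim 1 (£3,041): £1,700 finishes the deductible; £1,341 goes to coinsurance; owner's 40% is £536.40. Owner owes £2,236.40 (running OOP £2,236.40).
Claim 2 (£1,137): deductible met; 40% of £1,137 = £454.80. Owner owes £454.80 (running OOP £2,691.20).
Claim 3 (£197): deductible already satisfied, so owner's share is 40% × £197 = £78.80. Owner pays £78.80; OOP now £2,770.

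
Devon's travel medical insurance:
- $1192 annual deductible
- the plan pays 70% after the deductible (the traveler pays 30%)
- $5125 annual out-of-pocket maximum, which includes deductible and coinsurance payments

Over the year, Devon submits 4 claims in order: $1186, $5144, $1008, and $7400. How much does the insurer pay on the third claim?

$705.60

Claim 1 ($1186): entire amount goes to the deductible. Traveler owes $1186 (running OOP $1186). Plan pays $1186 − $1186 = $0.
Claim 2 ($5144): $6 to deductible, leaving $5138; 30% of $5138 = $1541.40. Cost to traveler: $1547.40. OOP to date $2733.40. Insurer: $5144 − $1547.40 = $3596.60.
Claim 3 ($1008): deductible already satisfied, so traveler's share is 30% × $1008 = $302.40. Cost to traveler: $302.40. OOP to date $3035.80. Plan pays $1008 − $302.40 = $705.60.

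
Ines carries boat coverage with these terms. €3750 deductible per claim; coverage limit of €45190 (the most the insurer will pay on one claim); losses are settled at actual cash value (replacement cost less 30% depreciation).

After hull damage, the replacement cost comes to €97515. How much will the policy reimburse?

Actual cash value after 30% depreciation: €97515 × 70% = €68260.50.
Subtract the deductible: €68260.50 − €3750 = €64510.50.
The €45190 per-incident cap binds; insurer pays €45190.

€45190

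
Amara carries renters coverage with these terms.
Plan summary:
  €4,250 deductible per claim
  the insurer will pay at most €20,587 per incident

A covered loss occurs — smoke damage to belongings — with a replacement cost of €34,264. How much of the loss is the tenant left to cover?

After the deductible, €34,264 − €4,250 = €30,014 remains.
Since €30,014 > €20,587, the payout is capped at €20,587.
Out of pocket: €34,264 − €20,587 = €13,677.

€13,677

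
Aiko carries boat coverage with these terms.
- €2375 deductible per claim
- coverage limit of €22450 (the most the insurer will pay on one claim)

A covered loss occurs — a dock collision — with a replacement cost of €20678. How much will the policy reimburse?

€18303

After the deductible, €20678 − €2375 = €18303 remains.
That's under the €22450 cap, so the insurer reimburses the full €18303.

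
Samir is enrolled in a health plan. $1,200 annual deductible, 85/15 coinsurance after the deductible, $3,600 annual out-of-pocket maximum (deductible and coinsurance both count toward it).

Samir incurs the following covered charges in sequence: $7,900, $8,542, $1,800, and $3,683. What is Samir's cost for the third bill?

$113.70

Claim 1 — $7,900: $1,200 to deductible, leaving $6,700; coinsurance $6,700 × 15% = $1,005. Patient pays $2,205; OOP now $2,205.
Claim 2 — $8,542: 15% coinsurance on $8,542 = $1,281.30. Patient owes $1,281.30 (running OOP $3,486.30).
Claim 3 — $1,800: deductible already satisfied, so patient's share is 15% × $1,800 = $270. That would push OOP to $3,756.30, over the $3,600 cap, so patient pays $3,600 − $3,486.30 = $113.70.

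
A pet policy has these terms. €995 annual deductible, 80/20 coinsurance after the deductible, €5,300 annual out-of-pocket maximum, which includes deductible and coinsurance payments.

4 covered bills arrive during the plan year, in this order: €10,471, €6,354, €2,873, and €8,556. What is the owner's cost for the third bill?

€574.60

Claim 1 (€10,471): €995 to deductible, leaving €9,476; 20% of €9,476 = €1,895.20. Owner pays €2,890.20; OOP now €2,890.20.
Claim 2 (€6,354): deductible met; 20% of €6,354 = €1,270.80. Owner pays €1,270.80; OOP now €4,161.
Claim 3 (€2,873): deductible already satisfied, so owner's share is 20% × €2,873 = €574.60. Owner pays €574.60; OOP now €4,735.60.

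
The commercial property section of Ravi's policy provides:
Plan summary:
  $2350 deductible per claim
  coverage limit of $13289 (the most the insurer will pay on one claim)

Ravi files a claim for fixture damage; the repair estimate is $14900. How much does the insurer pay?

$12550

Less the $2350 deductible: $14900 − $2350 = $12550.
$12550 is within the $13289 limit, so the insurer pays $12550.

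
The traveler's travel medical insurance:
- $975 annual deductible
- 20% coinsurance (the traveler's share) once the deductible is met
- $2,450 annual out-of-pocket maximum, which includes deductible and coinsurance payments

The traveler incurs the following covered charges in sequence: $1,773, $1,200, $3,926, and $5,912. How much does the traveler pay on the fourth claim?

Claim 1 ($1,773): $975 finishes the deductible; $798 goes to coinsurance; traveler's 20% is $159.60. Cost to traveler: $1,134.60. OOP to date $1,134.60.
Claim 2 ($1,200): 20% coinsurance on $1,200 = $240. Cost to traveler: $240. OOP to date $1,374.60.
Claim 3 ($3,926): 20% coinsurance on $3,926 = $785.20. Traveler pays $785.20; OOP now $2,159.80.
Claim 4 ($5,912): deductible met; 20% of $5,912 = $1,182.40. OOP would hit $3,342.20 > $2,450, so the cap limits the traveler to $2,450 − $2,159.80 = $290.20.

$290.20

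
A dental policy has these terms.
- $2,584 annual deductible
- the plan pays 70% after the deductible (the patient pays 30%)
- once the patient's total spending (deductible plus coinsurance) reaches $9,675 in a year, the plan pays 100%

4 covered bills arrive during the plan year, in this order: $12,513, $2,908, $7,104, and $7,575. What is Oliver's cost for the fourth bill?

$1,108.70

Claim 1 ($12,513): $2,584 finishes the deductible; $9,929 goes to coinsurance; patient's 30% is $2,978.70. Patient pays $5,562.70; OOP now $5,562.70.
Claim 2 ($2,908): deductible met; 30% of $2,908 = $872.40. Patient pays $872.40; OOP now $6,435.10.
Claim 3 ($7,104): 30% coinsurance on $7,104 = $2,131.20. Patient owes $2,131.20 (running OOP $8,566.30).
Claim 4 ($7,575): deductible met; 30% of $7,575 = $2,272.50. That would push OOP to $10,838.80, over the $9,675 cap, so patient pays $9,675 − $8,566.30 = $1,108.70.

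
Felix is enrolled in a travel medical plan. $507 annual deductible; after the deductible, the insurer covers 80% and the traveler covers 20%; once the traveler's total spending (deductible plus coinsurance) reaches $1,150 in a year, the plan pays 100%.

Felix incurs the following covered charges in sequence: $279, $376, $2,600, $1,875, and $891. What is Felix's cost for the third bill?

$520

#1 ($279): entire amount goes to the deductible. Traveler owes $279 (running OOP $279).
#2 ($376): $228 to deductible, leaving $148; 20% of $148 = $29.60. Traveler pays $257.60; OOP now $536.60.
#3 ($2,600): deductible met; 20% of $2,600 = $520. Cost to traveler: $520. OOP to date $1,056.60.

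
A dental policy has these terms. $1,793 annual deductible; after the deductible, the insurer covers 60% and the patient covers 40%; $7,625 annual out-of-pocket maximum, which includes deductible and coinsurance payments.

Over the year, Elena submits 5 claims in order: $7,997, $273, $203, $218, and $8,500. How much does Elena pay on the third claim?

Bill 1, $7,997: $1,793 to deductible, leaving $6,204; 40% of $6,204 = $2,481.60. Patient owes $4,274.60 (running OOP $4,274.60).
Bill 2, $273: deductible met; 40% of $273 = $109.20. Patient owes $109.20 (running OOP $4,383.80).
Bill 3, $203: deductible met; 40% of $203 = $81.20. Patient owes $81.20 (running OOP $4,465).

$81.20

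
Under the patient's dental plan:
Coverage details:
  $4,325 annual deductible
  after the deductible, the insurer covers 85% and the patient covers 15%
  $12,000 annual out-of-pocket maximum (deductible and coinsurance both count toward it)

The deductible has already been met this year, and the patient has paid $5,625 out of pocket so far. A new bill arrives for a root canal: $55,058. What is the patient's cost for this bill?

The deductible is already satisfied, so the full bill goes to coinsurance.
Patient's 15% share of $55,058 is $8,258.70.
That would bring total out-of-pocket to $13,883.70, past the $12,000 cap. The patient is capped at $12,000 − $5,625 = $6,375 on this claim.

$6,375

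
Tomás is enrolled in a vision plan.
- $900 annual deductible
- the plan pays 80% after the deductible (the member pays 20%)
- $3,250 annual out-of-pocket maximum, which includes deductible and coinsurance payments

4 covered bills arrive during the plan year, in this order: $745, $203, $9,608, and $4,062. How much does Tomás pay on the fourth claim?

$418.80

Claim 1 — $745: fully absorbed by the deductible. Cost to member: $745. OOP to date $745.
Claim 2 — $203: $155 finishes the deductible; $48 goes to coinsurance; member's 20% is $9.60. Cost to member: $164.60. OOP to date $909.60.
Claim 3 — $9,608: deductible already satisfied, so member's share is 20% × $9,608 = $1,921.60. Member owes $1,921.60 (running OOP $2,831.20).
Claim 4 — $4,062: deductible met; 20% of $4,062 = $812.40. Adding that to $2,831.20 gives $3,643.60, past the $3,250 cap; member pays only $3,250 − $2,831.20 = $418.80.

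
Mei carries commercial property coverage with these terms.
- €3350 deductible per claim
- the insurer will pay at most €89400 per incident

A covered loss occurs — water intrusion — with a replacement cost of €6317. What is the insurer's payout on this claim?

Less the €3350 deductible: €6317 − €3350 = €2967.
€2967 is within the €89400 limit, so the insurer pays €2967.

€2967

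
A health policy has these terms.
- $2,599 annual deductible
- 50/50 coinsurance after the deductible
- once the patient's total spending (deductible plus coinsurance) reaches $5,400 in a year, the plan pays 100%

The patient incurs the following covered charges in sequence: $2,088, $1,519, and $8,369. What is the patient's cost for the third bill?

$2,297

Claim 1 — $2,088: entire amount goes to the deductible. Patient owes $2,088 (running OOP $2,088).
Claim 2 — $1,519: deductible takes $511, $1,008 remains; 50% of $1,008 = $504. Patient owes $1,015 (running OOP $3,103).
Claim 3 — $8,369: deductible met; 50% of $8,369 = $4,184.50. Adding that to $3,103 gives $7,287.50, past the $5,400 cap; patient pays only $5,400 − $3,103 = $2,297.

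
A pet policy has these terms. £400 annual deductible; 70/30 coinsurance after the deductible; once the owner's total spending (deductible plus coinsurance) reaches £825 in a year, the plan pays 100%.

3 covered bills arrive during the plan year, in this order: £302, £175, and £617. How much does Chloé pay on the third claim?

£185.10

Claim 1 (£302): fully absorbed by the deductible. Owner owes £302 (running OOP £302).
Claim 2 (£175): £98 to deductible, leaving £77; 30% of £77 = £23.10. Owner pays £121.10; OOP now £423.10.
Claim 3 (£617): 30% coinsurance on £617 = £185.10. Owner owes £185.10 (running OOP £608.20).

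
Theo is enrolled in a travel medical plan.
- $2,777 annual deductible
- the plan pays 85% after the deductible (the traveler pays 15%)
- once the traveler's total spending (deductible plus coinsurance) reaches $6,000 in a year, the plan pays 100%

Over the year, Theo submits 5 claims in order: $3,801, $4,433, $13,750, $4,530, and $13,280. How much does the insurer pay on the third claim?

$11,687.50

Claim 1 ($3,801): deductible takes $2,777, $1,024 remains; coinsurance $1,024 × 15% = $153.60. Traveler pays $2,930.60; OOP now $2,930.60. Insurer: $3,801 − $2,930.60 = $870.40.
Claim 2 ($4,433): deductible already satisfied, so traveler's share is 15% × $4,433 = $664.95. Traveler pays $664.95; OOP now $3,595.55. Insurer: $4,433 − $664.95 = $3,768.05.
Claim 3 ($13,750): deductible already satisfied, so traveler's share is 15% × $13,750 = $2,062.50. Cost to traveler: $2,062.50. OOP to date $5,658.05. Plan pays $13,750 − $2,062.50 = $11,687.50.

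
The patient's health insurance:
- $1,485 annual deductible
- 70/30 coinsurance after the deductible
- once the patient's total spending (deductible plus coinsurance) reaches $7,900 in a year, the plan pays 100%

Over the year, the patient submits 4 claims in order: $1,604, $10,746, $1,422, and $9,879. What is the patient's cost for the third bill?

$426.60

Claim 1 — $1,604: deductible takes $1,485, $119 remains; 30% of $119 = $35.70. Patient pays $1,520.70; OOP now $1,520.70.
Claim 2 — $10,746: deductible met; 30% of $10,746 = $3,223.80. Patient pays $3,223.80; OOP now $4,744.50.
Claim 3 — $1,422: deductible met; 30% of $1,422 = $426.60. Patient owes $426.60 (running OOP $5,171.10).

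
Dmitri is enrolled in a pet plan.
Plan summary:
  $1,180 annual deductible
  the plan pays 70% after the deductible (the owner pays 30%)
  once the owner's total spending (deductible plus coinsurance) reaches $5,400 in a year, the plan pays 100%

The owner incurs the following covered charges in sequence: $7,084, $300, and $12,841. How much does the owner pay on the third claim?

$2,358.80

Claim 1 — $7,084: $1,180 finishes the deductible; $5,904 goes to coinsurance; owner's 30% is $1,771.20. Owner owes $2,951.20 (running OOP $2,951.20).
Claim 2 — $300: 30% coinsurance on $300 = $90. Cost to owner: $90. OOP to date $3,041.20.
Claim 3 — $12,841: deductible already satisfied, so owner's share is 30% × $12,841 = $3,852.30. Adding that to $3,041.20 gives $6,893.50, past the $5,400 cap; owner pays only $5,400 − $3,041.20 = $2,358.80.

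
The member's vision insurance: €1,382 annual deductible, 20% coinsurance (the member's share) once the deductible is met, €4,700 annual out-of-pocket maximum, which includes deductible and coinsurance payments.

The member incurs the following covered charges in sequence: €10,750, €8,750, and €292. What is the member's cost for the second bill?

Claim 1 — €10,750: €1,382 to deductible, leaving €9,368; coinsurance €9,368 × 20% = €1,873.60. Member owes €3,255.60 (running OOP €3,255.60).
Claim 2 — €8,750: deductible met; 20% of €8,750 = €1,750. OOP would hit €5,005.60 > €4,700, so the cap limits the member to €4,700 − €3,255.60 = €1,444.40.

€1,444.40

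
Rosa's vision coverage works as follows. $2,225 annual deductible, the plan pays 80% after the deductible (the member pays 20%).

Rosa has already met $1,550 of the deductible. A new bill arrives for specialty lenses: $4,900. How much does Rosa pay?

$1,520

$1,550 of the $2,225 deductible is already met, leaving $675.
After the $675 deductible portion, $4,900 − $675 = $4,225 is subject to coinsurance.
Member's 20% share of $4,225 is $845.
So the member owes $675 + $845 = $1,520.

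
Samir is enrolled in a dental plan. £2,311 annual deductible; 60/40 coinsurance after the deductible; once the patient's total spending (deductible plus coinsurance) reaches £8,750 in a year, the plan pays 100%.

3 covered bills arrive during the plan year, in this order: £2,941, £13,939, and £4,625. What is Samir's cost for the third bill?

£611.40

Claim 1 — £2,941: £2,311 finishes the deductible; £630 goes to coinsurance; coinsurance £630 × 40% = £252. Cost to patient: £2,563. OOP to date £2,563.
Claim 2 — £13,939: deductible already satisfied, so patient's share is 40% × £13,939 = £5,575.60. Patient pays £5,575.60; OOP now £8,138.60.
Claim 3 — £4,625: deductible met; 40% of £4,625 = £1,850. That would push OOP to £9,988.60, over the £8,750 cap, so patient pays £8,750 − £8,138.60 = £611.40.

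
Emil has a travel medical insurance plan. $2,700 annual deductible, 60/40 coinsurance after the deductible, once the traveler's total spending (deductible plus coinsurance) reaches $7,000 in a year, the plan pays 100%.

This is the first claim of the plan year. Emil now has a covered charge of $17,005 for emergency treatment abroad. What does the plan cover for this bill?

$10,005

The full $2,700 deductible is still open; $2,700 of this bill applies to it.
That leaves $17,005 − $2,700 = $14,305 for coinsurance.
40% of $14,305 = $5,722 falls to the traveler.
That puts the traveler's cost at $2,700 + $5,722 = $8,422 before any cap.
Year-to-date out-of-pocket would reach $0 + $8,422 = $8,422, above the $7,000 maximum, so the traveler pays only $7,000 − $0 = $7,000.
The insurer covers the remainder: $17,005 − $7,000 = $10,005.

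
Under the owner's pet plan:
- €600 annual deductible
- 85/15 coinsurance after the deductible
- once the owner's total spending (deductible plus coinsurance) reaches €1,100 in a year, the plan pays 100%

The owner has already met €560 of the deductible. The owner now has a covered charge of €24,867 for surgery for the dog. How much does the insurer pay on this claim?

Remaining deductible: €600 − €560 = €40.
The remaining €24,827 (= €24,867 − €40) moves to coinsurance.
15% of €24,827 = €3,724.05 falls to the owner.
That puts the owner's cost at €40 + €3,724.05 = €3,764.05 before any cap.
That would bring total out-of-pocket to €4,324.05, past the €1,100 cap. The owner is capped at €1,100 − €560 = €540 on this claim.
The insurer covers the remainder: €24,867 − €540 = €24,327.

€24,327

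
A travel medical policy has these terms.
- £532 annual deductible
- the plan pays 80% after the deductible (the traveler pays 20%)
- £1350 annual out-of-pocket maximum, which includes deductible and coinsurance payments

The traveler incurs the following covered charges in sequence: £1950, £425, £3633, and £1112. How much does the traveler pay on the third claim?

£449.40

Claim 1 — £1950: £532 to deductible, leaving £1418; coinsurance £1418 × 20% = £283.60. Traveler owes £815.60 (running OOP £815.60).
Claim 2 — £425: deductible already satisfied, so traveler's share is 20% × £425 = £85. Traveler owes £85 (running OOP £900.60).
Claim 3 — £3633: deductible already satisfied, so traveler's share is 20% × £3633 = £726.60. That would push OOP to £1627.20, over the £1350 cap, so traveler pays £1350 − £900.60 = £449.40.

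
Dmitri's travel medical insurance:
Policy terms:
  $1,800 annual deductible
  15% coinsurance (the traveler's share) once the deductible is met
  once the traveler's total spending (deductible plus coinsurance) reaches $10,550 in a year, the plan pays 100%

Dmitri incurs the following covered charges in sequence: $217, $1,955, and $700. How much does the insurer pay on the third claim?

$595

#1 ($217): entire amount goes to the deductible. Cost to traveler: $217. OOP to date $217. Insurer: $217 − $217 = $0.
#2 ($1,955): $1,583 finishes the deductible; $372 goes to coinsurance; traveler's 15% is $55.80. Traveler pays $1,638.80; OOP now $1,855.80. Plan pays $1,955 − $1,638.80 = $316.20.
#3 ($700): deductible already satisfied, so traveler's share is 15% × $700 = $105. Cost to traveler: $105. OOP to date $1,960.80. Insurer: $700 − $105 = $595.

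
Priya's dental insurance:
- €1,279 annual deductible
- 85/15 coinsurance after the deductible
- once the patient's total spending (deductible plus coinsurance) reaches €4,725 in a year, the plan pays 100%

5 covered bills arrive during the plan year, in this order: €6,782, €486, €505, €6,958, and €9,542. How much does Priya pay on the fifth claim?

€1,428.20

Claim 1 — €6,782: €1,279 finishes the deductible; €5,503 goes to coinsurance; patient's 15% is €825.45. Patient pays €2,104.45; OOP now €2,104.45.
Claim 2 — €486: 15% coinsurance on €486 = €72.90. Patient owes €72.90 (running OOP €2,177.35).
Claim 3 — €505: 15% coinsurance on €505 = €75.75. Cost to patient: €75.75. OOP to date €2,253.10.
Claim 4 — €6,958: 15% coinsurance on €6,958 = €1,043.70. Cost to patient: €1,043.70. OOP to date €3,296.80.
Claim 5 — €9,542: deductible already satisfied, so patient's share is 15% × €9,542 = €1,431.30. Adding that to €3,296.80 gives €4,728.10, past the €4,725 cap; patient pays only €4,725 − €3,296.80 = €1,428.20.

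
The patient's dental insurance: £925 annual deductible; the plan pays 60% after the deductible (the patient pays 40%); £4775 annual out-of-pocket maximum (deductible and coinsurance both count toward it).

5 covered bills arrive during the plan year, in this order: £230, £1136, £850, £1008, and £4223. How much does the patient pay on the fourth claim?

#1 (£230): fully absorbed by the deductible. Cost to patient: £230. OOP to date £230.
#2 (£1136): £695 to deductible, leaving £441; patient's 40% is £176.40. Patient owes £871.40 (running OOP £1101.40).
#3 (£850): deductible met; 40% of £850 = £340. Patient pays £340; OOP now £1441.40.
#4 (£1008): deductible already satisfied, so patient's share is 40% × £1008 = £403.20. Patient pays £403.20; OOP now £1844.60.

£403.20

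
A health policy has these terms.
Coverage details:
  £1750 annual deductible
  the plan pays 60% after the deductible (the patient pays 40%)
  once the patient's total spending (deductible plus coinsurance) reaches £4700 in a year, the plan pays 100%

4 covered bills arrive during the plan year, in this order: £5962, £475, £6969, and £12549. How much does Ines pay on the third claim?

#1 (£5962): £1750 finishes the deductible; £4212 goes to coinsurance; coinsurance £4212 × 40% = £1684.80. Patient pays £3434.80; OOP now £3434.80.
#2 (£475): deductible already satisfied, so patient's share is 40% × £475 = £190. Patient owes £190 (running OOP £3624.80).
#3 (£6969): 40% coinsurance on £6969 = £2787.60. Adding that to £3624.80 gives £6412.40, past the £4700 cap; patient pays only £4700 − £3624.80 = £1075.20.

£1075.20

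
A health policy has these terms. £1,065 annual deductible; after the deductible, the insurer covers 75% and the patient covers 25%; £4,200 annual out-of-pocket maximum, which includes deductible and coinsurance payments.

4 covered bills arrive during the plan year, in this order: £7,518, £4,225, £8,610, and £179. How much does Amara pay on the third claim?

£465.50

Bill 1, £7,518: deductible takes £1,065, £6,453 remains; coinsurance £6,453 × 25% = £1,613.25. Patient pays £2,678.25; OOP now £2,678.25.
Bill 2, £4,225: 25% coinsurance on £4,225 = £1,056.25. Patient pays £1,056.25; OOP now £3,734.50.
Bill 3, £8,610: 25% coinsurance on £8,610 = £2,152.50. That would push OOP to £5,887, over the £4,200 cap, so patient pays £4,200 − £3,734.50 = £465.50.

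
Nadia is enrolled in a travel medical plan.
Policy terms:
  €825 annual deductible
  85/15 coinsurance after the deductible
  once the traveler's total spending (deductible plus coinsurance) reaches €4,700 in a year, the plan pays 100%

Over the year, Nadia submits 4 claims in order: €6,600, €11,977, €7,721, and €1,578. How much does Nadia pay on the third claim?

€1,158.15

Claim 1 (€6,600): deductible takes €825, €5,775 remains; traveler's 15% is €866.25. Traveler pays €1,691.25; OOP now €1,691.25.
Claim 2 (€11,977): deductible already satisfied, so traveler's share is 15% × €11,977 = €1,796.55. Cost to traveler: €1,796.55. OOP to date €3,487.80.
Claim 3 (€7,721): 15% coinsurance on €7,721 = €1,158.15. Traveler owes €1,158.15 (running OOP €4,645.95).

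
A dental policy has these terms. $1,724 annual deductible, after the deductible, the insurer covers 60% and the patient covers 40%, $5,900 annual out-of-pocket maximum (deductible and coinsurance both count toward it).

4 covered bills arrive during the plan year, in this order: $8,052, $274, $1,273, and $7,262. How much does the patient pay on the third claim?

Claim 1 ($8,052): deductible takes $1,724, $6,328 remains; patient's 40% is $2,531.20. Patient owes $4,255.20 (running OOP $4,255.20).
Claim 2 ($274): deductible already satisfied, so patient's share is 40% × $274 = $109.60. Cost to patient: $109.60. OOP to date $4,364.80.
Claim 3 ($1,273): deductible met; 40% of $1,273 = $509.20. Patient owes $509.20 (running OOP $4,874).

$509.20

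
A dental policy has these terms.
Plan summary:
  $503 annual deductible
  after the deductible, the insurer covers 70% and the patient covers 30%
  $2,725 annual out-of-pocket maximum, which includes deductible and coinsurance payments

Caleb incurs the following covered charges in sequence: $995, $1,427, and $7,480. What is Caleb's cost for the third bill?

$1,646.30

Claim 1 — $995: $503 to deductible, leaving $492; 30% of $492 = $147.60. Patient owes $650.60 (running OOP $650.60).
Claim 2 — $1,427: deductible met; 30% of $1,427 = $428.10. Patient owes $428.10 (running OOP $1,078.70).
Claim 3 — $7,480: 30% coinsurance on $7,480 = $2,244. Adding that to $1,078.70 gives $3,322.70, past the $2,725 cap; patient pays only $2,725 − $1,078.70 = $1,646.30.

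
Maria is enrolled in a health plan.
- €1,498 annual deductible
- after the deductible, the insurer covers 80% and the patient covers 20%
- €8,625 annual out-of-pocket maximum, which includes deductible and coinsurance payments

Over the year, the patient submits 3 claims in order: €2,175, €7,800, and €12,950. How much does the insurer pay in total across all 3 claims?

€17,141.60

#1 (€2,175): €1,498 to deductible, leaving €677; coinsurance €677 × 20% = €135.40. Cost to patient: €1,633.40. OOP to date €1,633.40. Plan pays €2,175 − €1,633.40 = €541.60.
#2 (€7,800): deductible met; 20% of €7,800 = €1,560. Cost to patient: €1,560. OOP to date €3,193.40. Insurer: €7,800 − €1,560 = €6,240.
#3 (€12,950): 20% coinsurance on €12,950 = €2,590. Cost to patient: €2,590. OOP to date €5,783.40. Insurer: €12,950 − €2,590 = €10,360.
Insurer total = bills − patient's total = €22,925 − €5,783.40 = €17,141.60.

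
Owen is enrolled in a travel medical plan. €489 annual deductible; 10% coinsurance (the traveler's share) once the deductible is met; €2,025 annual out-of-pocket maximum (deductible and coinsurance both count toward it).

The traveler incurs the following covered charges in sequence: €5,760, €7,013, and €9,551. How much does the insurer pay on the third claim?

€9,243.40

Claim 1 — €5,760: €489 finishes the deductible; €5,271 goes to coinsurance; traveler's 10% is €527.10. Traveler owes €1,016.10 (running OOP €1,016.10). Insurer: €5,760 − €1,016.10 = €4,743.90.
Claim 2 — €7,013: 10% coinsurance on €7,013 = €701.30. Traveler pays €701.30; OOP now €1,717.40. Plan pays €7,013 − €701.30 = €6,311.70.
Claim 3 — €9,551: 10% coinsurance on €9,551 = €955.10. That would push OOP to €2,672.50, over the €2,025 cap, so traveler pays €2,025 − €1,717.40 = €307.60. Plan pays €9,551 − €307.60 = €9,243.40.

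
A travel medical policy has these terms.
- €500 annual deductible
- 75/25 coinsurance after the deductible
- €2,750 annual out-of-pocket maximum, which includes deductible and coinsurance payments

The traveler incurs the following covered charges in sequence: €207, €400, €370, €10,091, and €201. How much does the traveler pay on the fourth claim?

€2,130.75

Claim 1 (€207): all of it applies to the deductible. Traveler owes €207 (running OOP €207).
Claim 2 (€400): deductible takes €293, €107 remains; 25% of €107 = €26.75. Cost to traveler: €319.75. OOP to date €526.75.
Claim 3 (€370): 25% coinsurance on €370 = €92.50. Cost to traveler: €92.50. OOP to date €619.25.
Claim 4 (€10,091): deductible met; 25% of €10,091 = €2,522.75. OOP would hit €3,142 > €2,750, so the cap limits the traveler to €2,750 − €619.25 = €2,130.75.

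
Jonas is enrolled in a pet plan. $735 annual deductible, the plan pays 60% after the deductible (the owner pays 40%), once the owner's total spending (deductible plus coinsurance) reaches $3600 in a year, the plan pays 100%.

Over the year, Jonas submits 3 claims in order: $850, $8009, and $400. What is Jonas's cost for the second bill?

#1 ($850): $735 finishes the deductible; $115 goes to coinsurance; coinsurance $115 × 40% = $46. Owner owes $781 (running OOP $781).
#2 ($8009): deductible already satisfied, so owner's share is 40% × $8009 = $3203.60. Adding that to $781 gives $3984.60, past the $3600 cap; owner pays only $3600 − $781 = $2819.

$2819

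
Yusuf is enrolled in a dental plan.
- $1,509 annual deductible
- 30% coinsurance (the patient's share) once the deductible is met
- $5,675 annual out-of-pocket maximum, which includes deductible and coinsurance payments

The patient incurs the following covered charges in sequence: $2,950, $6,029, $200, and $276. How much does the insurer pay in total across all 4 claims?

$5,562.20

Claim 1 ($2,950): $1,509 finishes the deductible; $1,441 goes to coinsurance; coinsurance $1,441 × 30% = $432.30. Cost to patient: $1,941.30. OOP to date $1,941.30. Insurer: $2,950 − $1,941.30 = $1,008.70.
Claim 2 ($6,029): deductible already satisfied, so patient's share is 30% × $6,029 = $1,808.70. Cost to patient: $1,808.70. OOP to date $3,750. Plan pays $6,029 − $1,808.70 = $4,220.30.
Claim 3 ($200): deductible met; 30% of $200 = $60. Cost to patient: $60. OOP to date $3,810. Insurer: $200 − $60 = $140.
Claim 4 ($276): deductible met; 30% of $276 = $82.80. Patient owes $82.80 (running OOP $3,892.80). Plan pays $276 − $82.80 = $193.20.
Insurer total = bills − patient's total = $9,455 − $3,892.80 = $5,562.20.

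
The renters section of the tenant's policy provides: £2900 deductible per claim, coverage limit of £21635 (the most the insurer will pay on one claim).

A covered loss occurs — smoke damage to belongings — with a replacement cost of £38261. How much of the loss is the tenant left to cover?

£16626

After the deductible, £38261 − £2900 = £35361 remains.
Since £35361 > £21635, the payout is capped at £21635.
Tenant's share is the uncovered remainder: £38261 − £21635 = £16626.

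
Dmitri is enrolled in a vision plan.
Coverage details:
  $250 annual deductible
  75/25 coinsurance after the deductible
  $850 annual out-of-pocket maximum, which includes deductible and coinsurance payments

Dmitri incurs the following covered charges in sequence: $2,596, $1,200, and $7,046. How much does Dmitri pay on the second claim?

#1 ($2,596): $250 finishes the deductible; $2,346 goes to coinsurance; member's 25% is $586.50. Cost to member: $836.50. OOP to date $836.50.
#2 ($1,200): deductible met; 25% of $1,200 = $300. OOP would hit $1,136.50 > $850, so the cap limits the member to $850 − $836.50 = $13.50.

$13.50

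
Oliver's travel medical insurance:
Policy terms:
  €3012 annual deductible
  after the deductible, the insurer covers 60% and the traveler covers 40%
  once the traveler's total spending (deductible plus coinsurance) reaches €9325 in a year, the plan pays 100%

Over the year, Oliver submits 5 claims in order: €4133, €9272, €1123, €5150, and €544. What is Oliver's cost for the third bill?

€449.20

#1 (€4133): deductible takes €3012, €1121 remains; traveler's 40% is €448.40. Traveler owes €3460.40 (running OOP €3460.40).
#2 (€9272): deductible met; 40% of €9272 = €3708.80. Cost to traveler: €3708.80. OOP to date €7169.20.
#3 (€1123): deductible met; 40% of €1123 = €449.20. Traveler pays €449.20; OOP now €7618.40.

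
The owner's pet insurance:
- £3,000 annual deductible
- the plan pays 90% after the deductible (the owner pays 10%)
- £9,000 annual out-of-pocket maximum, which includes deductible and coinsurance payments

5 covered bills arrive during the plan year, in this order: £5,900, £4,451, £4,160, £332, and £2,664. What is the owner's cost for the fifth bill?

£266.40

#1 (£5,900): deductible takes £3,000, £2,900 remains; 10% of £2,900 = £290. Owner owes £3,290 (running OOP £3,290).
#2 (£4,451): 10% coinsurance on £4,451 = £445.10. Owner owes £445.10 (running OOP £3,735.10).
#3 (£4,160): deductible met; 10% of £4,160 = £416. Owner owes £416 (running OOP £4,151.10).
#4 (£332): 10% coinsurance on £332 = £33.20. Cost to owner: £33.20. OOP to date £4,184.30.
#5 (£2,664): 10% coinsurance on £2,664 = £266.40. Cost to owner: £266.40. OOP to date £4,450.70.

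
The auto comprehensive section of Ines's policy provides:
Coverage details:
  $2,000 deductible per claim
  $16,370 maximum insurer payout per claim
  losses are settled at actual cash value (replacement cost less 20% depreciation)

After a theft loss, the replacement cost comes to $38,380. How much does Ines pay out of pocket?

$22,010

At 20% depreciation, ACV = $38,380 − $7,676 = $30,704.
After the deductible, $30,704 − $2,000 = $28,704 remains.
$28,704 exceeds the $16,370 limit, so the insurer pays the limit: $16,370.
Policyholder's share is the uncovered remainder: $38,380 − $16,370 = $22,010.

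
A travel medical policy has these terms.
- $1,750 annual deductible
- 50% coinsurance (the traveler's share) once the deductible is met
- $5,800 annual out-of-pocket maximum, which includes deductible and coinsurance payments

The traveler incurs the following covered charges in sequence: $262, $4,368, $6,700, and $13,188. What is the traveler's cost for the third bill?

Claim 1 — $262: all of it applies to the deductible. Traveler pays $262; OOP now $262.
Claim 2 — $4,368: $1,488 finishes the deductible; $2,880 goes to coinsurance; 50% of $2,880 = $1,440. Traveler pays $2,928; OOP now $3,190.
Claim 3 — $6,700: deductible already satisfied, so traveler's share is 50% × $6,700 = $3,350. OOP would hit $6,540 > $5,800, so the cap limits the traveler to $5,800 − $3,190 = $2,610.

$2,610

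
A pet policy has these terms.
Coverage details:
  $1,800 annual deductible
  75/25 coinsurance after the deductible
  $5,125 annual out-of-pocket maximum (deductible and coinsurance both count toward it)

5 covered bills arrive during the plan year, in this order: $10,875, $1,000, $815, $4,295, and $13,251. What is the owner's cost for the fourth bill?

$602.50

#1 ($10,875): deductible takes $1,800, $9,075 remains; coinsurance $9,075 × 25% = $2,268.75. Owner owes $4,068.75 (running OOP $4,068.75).
#2 ($1,000): 25% coinsurance on $1,000 = $250. Owner owes $250 (running OOP $4,318.75).
#3 ($815): deductible met; 25% of $815 = $203.75. Cost to owner: $203.75. OOP to date $4,522.50.
#4 ($4,295): deductible met; 25% of $4,295 = $1,073.75. OOP would hit $5,596.25 > $5,125, so the cap limits the owner to $5,125 − $4,522.50 = $602.50.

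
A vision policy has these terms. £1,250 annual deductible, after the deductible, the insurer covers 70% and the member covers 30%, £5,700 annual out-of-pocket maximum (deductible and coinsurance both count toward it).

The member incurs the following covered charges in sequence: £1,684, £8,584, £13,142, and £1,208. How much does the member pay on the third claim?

£1,744.60

Bill 1, £1,684: deductible takes £1,250, £434 remains; 30% of £434 = £130.20. Cost to member: £1,380.20. OOP to date £1,380.20.
Bill 2, £8,584: deductible already satisfied, so member's share is 30% × £8,584 = £2,575.20. Member owes £2,575.20 (running OOP £3,955.40).
Bill 3, £13,142: 30% coinsurance on £13,142 = £3,942.60. OOP would hit £7,898 > £5,700, so the cap limits the member to £5,700 − £3,955.40 = £1,744.60.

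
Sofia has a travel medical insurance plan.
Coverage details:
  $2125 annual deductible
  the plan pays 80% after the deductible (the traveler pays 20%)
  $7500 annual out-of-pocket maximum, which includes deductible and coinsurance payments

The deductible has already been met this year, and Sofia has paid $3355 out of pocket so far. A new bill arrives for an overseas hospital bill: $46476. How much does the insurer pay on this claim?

$42331

With the deductible met, the entire $46476 is subject to coinsurance.
Coinsurance: $46476 × 20% = $9295.20.
That would bring total out-of-pocket to $12650.20, past the $7500 cap. The traveler is capped at $7500 − $3355 = $4145 on this claim.
Insurer pays the balance: $46476 − $4145 = $42331.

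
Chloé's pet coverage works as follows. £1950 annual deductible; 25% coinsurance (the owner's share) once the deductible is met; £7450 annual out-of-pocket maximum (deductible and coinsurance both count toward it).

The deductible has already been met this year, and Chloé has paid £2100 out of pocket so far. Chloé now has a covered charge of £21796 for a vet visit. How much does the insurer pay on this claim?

£16446

With the deductible met, the entire £21796 is subject to coinsurance.
25% of £21796 = £5449 falls to the owner.
Adding £5449 to the £2100 already spent would give £7549, which exceeds the £7450 cap; the owner pays just £7450 − £2100 = £5350.
The insurer covers the remainder: £21796 − £5350 = £16446.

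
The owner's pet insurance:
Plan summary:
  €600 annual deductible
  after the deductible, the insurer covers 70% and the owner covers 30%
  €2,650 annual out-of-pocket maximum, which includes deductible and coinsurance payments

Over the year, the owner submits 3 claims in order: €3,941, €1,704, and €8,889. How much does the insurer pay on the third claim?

Claim 1 — €3,941: deductible takes €600, €3,341 remains; owner's 30% is €1,002.30. Cost to owner: €1,602.30. OOP to date €1,602.30. Insurer: €3,941 − €1,602.30 = €2,338.70.
Claim 2 — €1,704: deductible already satisfied, so owner's share is 30% × €1,704 = €511.20. Cost to owner: €511.20. OOP to date €2,113.50. Insurer: €1,704 − €511.20 = €1,192.80.
Claim 3 — €8,889: deductible already satisfied, so owner's share is 30% × €8,889 = €2,666.70. Adding that to €2,113.50 gives €4,780.20, past the €2,650 cap; owner pays only €2,650 − €2,113.50 = €536.50. Insurer: €8,889 − €536.50 = €8,352.50.

€8,352.50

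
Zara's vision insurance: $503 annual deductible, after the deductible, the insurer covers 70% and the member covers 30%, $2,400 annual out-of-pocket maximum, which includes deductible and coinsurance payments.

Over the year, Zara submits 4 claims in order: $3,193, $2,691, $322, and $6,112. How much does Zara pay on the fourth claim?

Bill 1, $3,193: $503 finishes the deductible; $2,690 goes to coinsurance; 30% of $2,690 = $807. Cost to member: $1,310. OOP to date $1,310.
Bill 2, $2,691: 30% coinsurance on $2,691 = $807.30. Cost to member: $807.30. OOP to date $2,117.30.
Bill 3, $322: deductible already satisfied, so member's share is 30% × $322 = $96.60. Member owes $96.60 (running OOP $2,213.90).
Bill 4, $6,112: deductible already satisfied, so member's share is 30% × $6,112 = $1,833.60. OOP would hit $4,047.50 > $2,400, so the cap limits the member to $2,400 − $2,213.90 = $186.10.

$186.10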